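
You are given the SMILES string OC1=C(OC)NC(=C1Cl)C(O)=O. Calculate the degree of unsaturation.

Molecular formula: C6H6ClNO4.
DoU = (2C + 2 + N − H − X) / 2, where X is the halogen count and O/S are ignored.
    = (2·6 + 2 + 1 − 6 − 1) / 2 = 8 / 2 = 4.

4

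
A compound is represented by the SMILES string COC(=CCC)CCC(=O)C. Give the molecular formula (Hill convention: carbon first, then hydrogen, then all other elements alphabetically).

C9H16O2

Walk through each heavy atom and fill implicit hydrogens from standard valence (C 4, N 3, O 2, S 2, halogen 1):
  atom 1: C, bond orders sum to 1 (valence 4) → 3 H
  atom 2: O, bond orders sum to 2 (valence 2) → 0 H
  atom 3: C, bond orders sum to 4 (valence 4) → 0 H
  atom 4: C, bond orders sum to 3 (valence 4) → 1 H
  atom 5: C, bond orders sum to 2 (valence 4) → 2 H
  atom 6: C, bond orders sum to 1 (valence 4) → 3 H
  atom 7: C, bond orders sum to 2 (valence 4) → 2 H
  atom 8: C, bond orders sum to 2 (valence 4) → 2 H
  atom 9: C, bond orders sum to 4 (valence 4) → 0 H
  atom 10: O, bond orders sum to 2 (valence 2) → 0 H
  atom 11: C, bond orders sum to 1 (valence 4) → 3 H
Totals → C:9, H:16, O:2.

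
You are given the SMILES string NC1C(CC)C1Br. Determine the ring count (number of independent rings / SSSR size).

1

In SMILES, each pair of matching ring-closure digits denotes one ring-closing bond; the number of such bonds equals the number of independent rings.
Ring-closure bonds here: 1.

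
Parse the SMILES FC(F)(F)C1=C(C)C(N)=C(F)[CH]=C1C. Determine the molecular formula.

Walk through each heavy atom and fill implicit hydrogens from standard valence (C 4, N 3, O 2, S 2, halogen 1):
  atom 1: F (halogen, monovalent) → 0 H
  atom 2: C, bond orders sum to 4 (valence 4) → 0 H
  atom 3: F (halogen, monovalent) → 0 H
  atom 4: F (halogen, monovalent) → 0 H
  atom 5: C, bond orders sum to 4 (valence 4) → 0 H
  atom 6: C, bond orders sum to 4 (valence 4) → 0 H
  atom 7: C, bond orders sum to 1 (valence 4) → 3 H
  atom 8: C, bond orders sum to 4 (valence 4) → 0 H
  atom 9: N, bond orders sum to 1 (valence 3) → 2 H
  atom 10: C, bond orders sum to 4 (valence 4) → 0 H
  atom 11: F (halogen, monovalent) → 0 H
  atom 12: C with explicit H count 1
  atom 13: C, bond orders sum to 4 (valence 4) → 0 H
  atom 14: C, bond orders sum to 1 (valence 4) → 3 H
Totals → C:9, H:9, F:4, N:1.

C9H9F4N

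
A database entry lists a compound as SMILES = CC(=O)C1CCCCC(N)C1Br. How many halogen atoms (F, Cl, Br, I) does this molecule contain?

Halogen atoms appear at heavy-atom position 12 (1×Br).
Other groups present: 1 ketone, 1 primary amine.
Halogen count: 1.

1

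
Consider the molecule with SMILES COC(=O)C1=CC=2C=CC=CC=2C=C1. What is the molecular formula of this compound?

C12H10O2

Walk through each heavy atom and fill implicit hydrogens from standard valence (C 4, N 3, O 2, S 2, halogen 1):
  atom 1: C, bond orders sum to 1 (valence 4) → 3 H
  atom 2: O, bond orders sum to 2 (valence 2) → 0 H
  atom 3: C, bond orders sum to 4 (valence 4) → 0 H
  atom 4: O, bond orders sum to 2 (valence 2) → 0 H
  atom 5: C, bond orders sum to 4 (valence 4) → 0 H
  atom 6: C, bond orders sum to 3 (valence 4) → 1 H
  atom 7: C, bond orders sum to 4 (valence 4) → 0 H
  atom 8: C, bond orders sum to 3 (valence 4) → 1 H
  atom 9: C, bond orders sum to 3 (valence 4) → 1 H
  atom 10: C, bond orders sum to 3 (valence 4) → 1 H
  atom 11: C, bond orders sum to 3 (valence 4) → 1 H
  atom 12: C, bond orders sum to 4 (valence 4) → 0 H
  atom 13: C, bond orders sum to 3 (valence 4) → 1 H
  atom 14: C, bond orders sum to 3 (valence 4) → 1 H
Totals → C:12, H:10, O:2.
In Hill order: C12H10O2.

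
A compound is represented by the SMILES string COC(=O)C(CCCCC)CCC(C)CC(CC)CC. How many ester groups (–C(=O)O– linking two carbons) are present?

The ester motif appears at heavy-atom position 3 in the SMILES.
Ester count: 1.

1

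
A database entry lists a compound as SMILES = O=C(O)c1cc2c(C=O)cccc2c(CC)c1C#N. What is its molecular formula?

Walk through each heavy atom and fill implicit hydrogens from standard valence (C 4, N 3, O 2, S 2, halogen 1); for lowercase aromatic atoms, an aromatic c carries 1 H when it has two neighbours and 0 H with three, and aromatic n carries 0 H:
  atom 1: O, bond orders sum to 2 (valence 2) → 0 H
  atom 2: C, bond orders sum to 4 (valence 4) → 0 H
  atom 3: O, bond orders sum to 1 (valence 2) → 1 H
  atom 4: aromatic c, 3 neighbours → 0 H
  atom 5: aromatic c, 2 neighbours → 1 H
  atom 6: aromatic c, 3 neighbours → 0 H
  atom 7: aromatic c, 3 neighbours → 0 H
  atom 8: C, bond orders sum to 3 (valence 4) → 1 H
  atom 9: O, bond orders sum to 2 (valence 2) → 0 H
  atom 10: aromatic c, 2 neighbours → 1 H
  atom 11: aromatic c, 2 neighbours → 1 H
  atom 12: aromatic c, 2 neighbours → 1 H
  atom 13: aromatic c, 3 neighbours → 0 H
  atom 14: aromatic c, 3 neighbours → 0 H
  atom 15: C, bond orders sum to 2 (valence 4) → 2 H
  atom 16: C, bond orders sum to 1 (valence 4) → 3 H
  atom 17: aromatic c, 3 neighbours → 0 H
  atom 18: C, bond orders sum to 4 (valence 4) → 0 H
  atom 19: N, bond orders sum to 3 (valence 3) → 0 H
Totals → C:15, H:11, N:1, O:3.
In Hill order: C15H11NO3.

C15H11NO3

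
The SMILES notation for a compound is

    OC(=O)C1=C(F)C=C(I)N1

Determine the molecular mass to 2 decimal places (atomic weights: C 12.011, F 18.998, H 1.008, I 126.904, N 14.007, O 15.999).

First, the molecular formula is C5H3FINO2 (counting implicit H from valence).
  C: 5 × 12.011 = 60.055
  F: 1 × 18.998 = 18.998
  H: 3 × 1.008 = 3.024
  I: 1 × 126.904 = 126.904
  N: 1 × 14.007 = 14.007
  O: 2 × 15.999 = 31.998
Sum: 5×12.011 + 1×18.998 + 3×1.008 + 1×126.904 + 1×14.007 + 2×15.999 = 254.986 → 254.99 g/mol.

254.99 g/mol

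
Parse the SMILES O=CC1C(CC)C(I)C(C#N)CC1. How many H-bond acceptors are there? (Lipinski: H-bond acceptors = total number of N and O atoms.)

N atoms: 1; O atoms: 1.
Lipinski HBA = 1 + 1 = 2.

2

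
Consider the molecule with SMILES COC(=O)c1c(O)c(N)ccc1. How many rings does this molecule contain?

In SMILES, each pair of matching ring-closure digits denotes one ring-closing bond; the number of such bonds equals the number of independent rings.
Ring-closure bonds here: 1.

1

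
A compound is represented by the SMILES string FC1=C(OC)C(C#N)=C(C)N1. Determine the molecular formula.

Walk through each heavy atom and fill implicit hydrogens from standard valence (C 4, N 3, O 2, S 2, halogen 1):
  atom 1: F (halogen, monovalent) → 0 H
  atom 2: C, bond orders sum to 4 (valence 4) → 0 H
  atom 3: C, bond orders sum to 4 (valence 4) → 0 H
  atom 4: O, bond orders sum to 2 (valence 2) → 0 H
  atom 5: C, bond orders sum to 1 (valence 4) → 3 H
  atom 6: C, bond orders sum to 4 (valence 4) → 0 H
  atom 7: C, bond orders sum to 4 (valence 4) → 0 H
  atom 8: N, bond orders sum to 3 (valence 3) → 0 H
  atom 9: C, bond orders sum to 4 (valence 4) → 0 H
  atom 10: C, bond orders sum to 1 (valence 4) → 3 H
  atom 11: N, bond orders sum to 2 (valence 3) → 1 H
Totals → C:7, H:7, F:1, N:2, O:1.
In Hill order: C7H7FN2O.

C7H7FN2O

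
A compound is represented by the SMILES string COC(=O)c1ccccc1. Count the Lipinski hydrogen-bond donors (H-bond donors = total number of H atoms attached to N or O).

Donors: find every N or O and count the H atoms it carries.
  atom 2 (O): bond orders sum to 2 → 0 H
  atom 4 (O): bond orders sum to 2 → 0 H
Lipinski HBD = 0.

0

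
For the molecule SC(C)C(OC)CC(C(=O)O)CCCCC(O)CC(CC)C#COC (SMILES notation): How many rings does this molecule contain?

0

In SMILES, each pair of matching ring-closure digits denotes one ring-closing bond; the number of such bonds equals the number of independent rings.
Ring-closure bonds here: 0.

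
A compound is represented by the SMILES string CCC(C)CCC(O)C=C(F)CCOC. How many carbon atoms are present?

12

Count every carbon token in the SMILES (each C, including those in ring-closure positions and inside branches).
Carbon count: 12.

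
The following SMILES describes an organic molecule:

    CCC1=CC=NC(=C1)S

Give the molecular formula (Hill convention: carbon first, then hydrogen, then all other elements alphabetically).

C7H9NS

Walk through each heavy atom and fill implicit hydrogens from standard valence (C 4, N 3, O 2, S 2, halogen 1):
  atom 1: C, bond orders sum to 1 (valence 4) → 3 H
  atom 2: C, bond orders sum to 2 (valence 4) → 2 H
  atom 3: C, bond orders sum to 4 (valence 4) → 0 H
  atom 4: C, bond orders sum to 3 (valence 4) → 1 H
  atom 5: C, bond orders sum to 3 (valence 4) → 1 H
  atom 6: N, bond orders sum to 3 (valence 3) → 0 H
  atom 7: C, bond orders sum to 4 (valence 4) → 0 H
  atom 8: C, bond orders sum to 3 (valence 4) → 1 H
  atom 9: S, bond orders sum to 1 (valence 2) → 1 H
Totals → C:7, H:9, N:1, S:1.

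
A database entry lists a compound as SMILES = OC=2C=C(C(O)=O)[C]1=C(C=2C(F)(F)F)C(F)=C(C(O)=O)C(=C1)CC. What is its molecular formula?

Walk through each heavy atom and fill implicit hydrogens from standard valence (C 4, N 3, O 2, S 2, halogen 1):
  atom 1: O, bond orders sum to 1 (valence 2) → 1 H
  atom 2: C, bond orders sum to 4 (valence 4) → 0 H
  atom 3: C, bond orders sum to 3 (valence 4) → 1 H
  atom 4: C, bond orders sum to 4 (valence 4) → 0 H
  atom 5: C, bond orders sum to 4 (valence 4) → 0 H
  atom 6: O, bond orders sum to 1 (valence 2) → 1 H
  atom 7: O, bond orders sum to 2 (valence 2) → 0 H
  atom 8: C with explicit H count 0
  atom 9: C, bond orders sum to 4 (valence 4) → 0 H
  atom 10: C, bond orders sum to 4 (valence 4) → 0 H
  atom 11: C, bond orders sum to 4 (valence 4) → 0 H
  atom 12: F (halogen, monovalent) → 0 H
  atom 13: F (halogen, monovalent) → 0 H
  atom 14: F (halogen, monovalent) → 0 H
  atom 15: C, bond orders sum to 4 (valence 4) → 0 H
  atom 16: F (halogen, monovalent) → 0 H
  atom 17: C, bond orders sum to 4 (valence 4) → 0 H
  atom 18: C, bond orders sum to 4 (valence 4) → 0 H
  atom 19: O, bond orders sum to 1 (valence 2) → 1 H
  atom 20: O, bond orders sum to 2 (valence 2) → 0 H
  atom 21: C, bond orders sum to 4 (valence 4) → 0 H
  atom 22: C, bond orders sum to 3 (valence 4) → 1 H
  atom 23: C, bond orders sum to 2 (valence 4) → 2 H
  atom 24: C, bond orders sum to 1 (valence 4) → 3 H
Totals → C:15, H:10, F:4, O:5.

C15H10F4O5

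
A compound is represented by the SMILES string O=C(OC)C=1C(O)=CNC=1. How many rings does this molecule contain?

In SMILES, each pair of matching ring-closure digits denotes one ring-closing bond; the number of such bonds equals the number of independent rings.
Ring-closure bonds here: 1.

1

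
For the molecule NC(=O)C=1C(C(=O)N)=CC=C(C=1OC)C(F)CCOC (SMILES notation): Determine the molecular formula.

Walk through each heavy atom and fill implicit hydrogens from standard valence (C 4, N 3, O 2, S 2, halogen 1):
  atom 1: N, bond orders sum to 1 (valence 3) → 2 H
  atom 2: C, bond orders sum to 4 (valence 4) → 0 H
  atom 3: O, bond orders sum to 2 (valence 2) → 0 H
  atom 4: C, bond orders sum to 4 (valence 4) → 0 H
  atom 5: C, bond orders sum to 4 (valence 4) → 0 H
  atom 6: C, bond orders sum to 4 (valence 4) → 0 H
  atom 7: O, bond orders sum to 2 (valence 2) → 0 H
  atom 8: N, bond orders sum to 1 (valence 3) → 2 H
  atom 9: C, bond orders sum to 3 (valence 4) → 1 H
  atom 10: C, bond orders sum to 3 (valence 4) → 1 H
  atom 11: C, bond orders sum to 4 (valence 4) → 0 H
  atom 12: C, bond orders sum to 4 (valence 4) → 0 H
  atom 13: O, bond orders sum to 2 (valence 2) → 0 H
  atom 14: C, bond orders sum to 1 (valence 4) → 3 H
  atom 15: C, bond orders sum to 3 (valence 4) → 1 H
  atom 16: F (halogen, monovalent) → 0 H
  atom 17: C, bond orders sum to 2 (valence 4) → 2 H
  atom 18: C, bond orders sum to 2 (valence 4) → 2 H
  atom 19: O, bond orders sum to 2 (valence 2) → 0 H
  atom 20: C, bond orders sum to 1 (valence 4) → 3 H
Totals → C:13, H:17, F:1, N:2, O:4.
In Hill order: C13H17FN2O4.

C13H17FN2O4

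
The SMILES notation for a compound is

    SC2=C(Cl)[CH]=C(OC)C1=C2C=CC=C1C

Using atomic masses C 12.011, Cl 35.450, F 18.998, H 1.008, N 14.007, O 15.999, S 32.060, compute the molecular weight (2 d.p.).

238.73 g/mol

First, the molecular formula is C12H11ClOS (counting implicit H from valence).
  C: 12 × 12.011 = 144.132
  Cl: 1 × 35.450 = 35.450
  H: 11 × 1.008 = 11.088
  O: 1 × 15.999 = 15.999
  S: 1 × 32.060 = 32.060
Sum: 12×12.011 + 1×35.450 + 11×1.008 + 1×15.999 + 1×32.060 = 238.729 → 238.73 g/mol.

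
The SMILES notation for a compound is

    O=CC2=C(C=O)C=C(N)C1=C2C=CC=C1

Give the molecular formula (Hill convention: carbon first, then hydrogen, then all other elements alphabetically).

Walk through each heavy atom and fill implicit hydrogens from standard valence (C 4, N 3, O 2, S 2, halogen 1):
  atom 1: O, bond orders sum to 2 (valence 2) → 0 H
  atom 2: C, bond orders sum to 3 (valence 4) → 1 H
  atom 3: C, bond orders sum to 4 (valence 4) → 0 H
  atom 4: C, bond orders sum to 4 (valence 4) → 0 H
  atom 5: C, bond orders sum to 3 (valence 4) → 1 H
  atom 6: O, bond orders sum to 2 (valence 2) → 0 H
  atom 7: C, bond orders sum to 3 (valence 4) → 1 H
  atom 8: C, bond orders sum to 4 (valence 4) → 0 H
  atom 9: N, bond orders sum to 1 (valence 3) → 2 H
  atom 10: C, bond orders sum to 4 (valence 4) → 0 H
  atom 11: C, bond orders sum to 4 (valence 4) → 0 H
  atom 12: C, bond orders sum to 3 (valence 4) → 1 H
  atom 13: C, bond orders sum to 3 (valence 4) → 1 H
  atom 14: C, bond orders sum to 3 (valence 4) → 1 H
  atom 15: C, bond orders sum to 3 (valence 4) → 1 H
Totals → C:12, H:9, N:1, O:2.

C12H9NO2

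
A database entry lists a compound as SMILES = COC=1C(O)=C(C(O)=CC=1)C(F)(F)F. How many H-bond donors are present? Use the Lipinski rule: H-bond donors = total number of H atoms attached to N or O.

2

Donors: find every N or O and count the H atoms it carries.
  atom 2 (O): bond orders sum to 2 → 0 H
  atom 5 (O): bond orders sum to 1 → 1 H
  atom 8 (O): bond orders sum to 1 → 1 H
Lipinski HBD = 2.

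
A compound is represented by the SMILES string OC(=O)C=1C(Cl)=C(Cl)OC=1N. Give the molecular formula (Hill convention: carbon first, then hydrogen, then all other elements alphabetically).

Walk through each heavy atom and fill implicit hydrogens from standard valence (C 4, N 3, O 2, S 2, halogen 1):
  atom 1: O, bond orders sum to 1 (valence 2) → 1 H
  atom 2: C, bond orders sum to 4 (valence 4) → 0 H
  atom 3: O, bond orders sum to 2 (valence 2) → 0 H
  atom 4: C, bond orders sum to 4 (valence 4) → 0 H
  atom 5: C, bond orders sum to 4 (valence 4) → 0 H
  atom 6: Cl (halogen, monovalent) → 0 H
  atom 7: C, bond orders sum to 4 (valence 4) → 0 H
  atom 8: Cl (halogen, monovalent) → 0 H
  atom 9: O, bond orders sum to 2 (valence 2) → 0 H
  atom 10: C, bond orders sum to 4 (valence 4) → 0 H
  atom 11: N, bond orders sum to 1 (valence 3) → 2 H
Totals → C:5, H:3, Cl:2, N:1, O:3.
In Hill order: C5H3Cl2NO3.

C5H3Cl2NO3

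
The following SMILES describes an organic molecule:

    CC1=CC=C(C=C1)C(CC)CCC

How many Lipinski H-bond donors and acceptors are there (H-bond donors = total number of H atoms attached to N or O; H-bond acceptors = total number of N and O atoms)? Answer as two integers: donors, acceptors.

0, 0

Donors: find every N or O and count the H atoms it carries.
  (no N or O atoms present)
Lipinski HBD = 0.
Acceptors: N atoms = 0, O atoms = 0 → HBA = 0.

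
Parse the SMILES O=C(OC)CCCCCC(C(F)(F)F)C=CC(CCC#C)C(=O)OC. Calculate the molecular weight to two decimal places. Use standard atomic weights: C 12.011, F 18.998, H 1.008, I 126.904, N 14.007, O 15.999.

362.39 g/mol

First, the molecular formula is C18H25F3O4 (counting implicit H from valence).
  C: 18 × 12.011 = 216.198
  F: 3 × 18.998 = 56.994
  H: 25 × 1.008 = 25.200
  O: 4 × 15.999 = 63.996
Sum: 18×12.011 + 3×18.998 + 25×1.008 + 4×15.999 = 362.388 → 362.39 g/mol.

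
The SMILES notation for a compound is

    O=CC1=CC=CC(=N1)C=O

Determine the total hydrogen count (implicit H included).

5

Walk through each heavy atom and fill implicit hydrogens from standard valence (C 4, N 3, O 2, S 2, halogen 1):
  atom 1: O, bond orders sum to 2 (valence 2) → 0 H
  atom 2: C, bond orders sum to 3 (valence 4) → 1 H
  atom 3: C, bond orders sum to 4 (valence 4) → 0 H
  atom 4: C, bond orders sum to 3 (valence 4) → 1 H
  atom 5: C, bond orders sum to 3 (valence 4) → 1 H
  atom 6: C, bond orders sum to 3 (valence 4) → 1 H
  atom 7: C, bond orders sum to 4 (valence 4) → 0 H
  atom 8: N, bond orders sum to 3 (valence 3) → 0 H
  atom 9: C, bond orders sum to 3 (valence 4) → 1 H
  atom 10: O, bond orders sum to 2 (valence 2) → 0 H
Total hydrogens: 5.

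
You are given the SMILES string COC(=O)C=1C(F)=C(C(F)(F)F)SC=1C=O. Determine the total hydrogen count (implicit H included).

Walk through each heavy atom and fill implicit hydrogens from standard valence (C 4, N 3, O 2, S 2, halogen 1):
  atom 1: C, bond orders sum to 1 (valence 4) → 3 H
  atom 2: O, bond orders sum to 2 (valence 2) → 0 H
  atom 3: C, bond orders sum to 4 (valence 4) → 0 H
  atom 4: O, bond orders sum to 2 (valence 2) → 0 H
  atom 5: C, bond orders sum to 4 (valence 4) → 0 H
  atom 6: C, bond orders sum to 4 (valence 4) → 0 H
  atom 7: F (halogen, monovalent) → 0 H
  atom 8: C, bond orders sum to 4 (valence 4) → 0 H
  atom 9: C, bond orders sum to 4 (valence 4) → 0 H
  atom 10: F (halogen, monovalent) → 0 H
  atom 11: F (halogen, monovalent) → 0 H
  atom 12: F (halogen, monovalent) → 0 H
  atom 13: S, bond orders sum to 2 (valence 2) → 0 H
  atom 14: C, bond orders sum to 4 (valence 4) → 0 H
  atom 15: C, bond orders sum to 3 (valence 4) → 1 H
  atom 16: O, bond orders sum to 2 (valence 2) → 0 H
Total hydrogens: 4.

4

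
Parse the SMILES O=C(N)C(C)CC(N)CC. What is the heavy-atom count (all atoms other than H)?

Every atom symbol written in the SMILES (organic subset) is one heavy atom; implicit H are not written.
Heavy atoms by element → C:7, N:2, O:1.
Total: 10.

10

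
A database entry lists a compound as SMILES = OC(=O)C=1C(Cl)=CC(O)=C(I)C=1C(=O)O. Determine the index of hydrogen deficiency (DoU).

6

Degree of unsaturation = (number of rings) + (number of π bonds).
Ring closures in the SMILES: 1.
π bonds: 5 double bonds (each 1 DoU) → 5 DoU from unsaturation.
Total DoU = 1 + 5 = 6.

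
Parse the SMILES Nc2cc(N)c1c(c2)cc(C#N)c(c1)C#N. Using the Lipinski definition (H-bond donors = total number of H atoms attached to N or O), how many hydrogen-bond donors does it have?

Donors: find every N or O and count the H atoms it carries.
  atom 1 (N): bond orders sum to 1 → 2 H
  atom 5 (N): bond orders sum to 1 → 2 H
  atom 12 (N): bond orders sum to 3 → 0 H
  atom 16 (N): bond orders sum to 3 → 0 H
Lipinski HBD = 4.

4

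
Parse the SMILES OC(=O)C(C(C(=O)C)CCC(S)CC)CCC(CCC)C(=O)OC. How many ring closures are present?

0

In SMILES, each pair of matching ring-closure digits denotes one ring-closing bond; the number of such bonds equals the number of independent rings.
Ring-closure bonds here: 0.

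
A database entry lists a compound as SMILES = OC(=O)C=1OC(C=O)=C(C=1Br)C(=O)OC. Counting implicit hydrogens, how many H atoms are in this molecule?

Walk through each heavy atom and fill implicit hydrogens from standard valence (C 4, N 3, O 2, S 2, halogen 1):
  atom 1: O, bond orders sum to 1 (valence 2) → 1 H
  atom 2: C, bond orders sum to 4 (valence 4) → 0 H
  atom 3: O, bond orders sum to 2 (valence 2) → 0 H
  atom 4: C, bond orders sum to 4 (valence 4) → 0 H
  atom 5: O, bond orders sum to 2 (valence 2) → 0 H
  atom 6: C, bond orders sum to 4 (valence 4) → 0 H
  atom 7: C, bond orders sum to 3 (valence 4) → 1 H
  atom 8: O, bond orders sum to 2 (valence 2) → 0 H
  atom 9: C, bond orders sum to 4 (valence 4) → 0 H
  atom 10: C, bond orders sum to 4 (valence 4) → 0 H
  atom 11: Br (halogen, monovalent) → 0 H
  atom 12: C, bond orders sum to 4 (valence 4) → 0 H
  atom 13: O, bond orders sum to 2 (valence 2) → 0 H
  atom 14: O, bond orders sum to 2 (valence 2) → 0 H
  atom 15: C, bond orders sum to 1 (valence 4) → 3 H
Total hydrogens: 5.

5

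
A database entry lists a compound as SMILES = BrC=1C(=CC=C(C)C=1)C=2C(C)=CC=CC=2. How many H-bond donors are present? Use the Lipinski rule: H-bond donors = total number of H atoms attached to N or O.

0

Donors: find every N or O and count the H atoms it carries.
  (no N or O atoms present)
Lipinski HBD = 0.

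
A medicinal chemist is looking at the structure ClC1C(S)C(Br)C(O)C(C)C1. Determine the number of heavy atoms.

11

Every atom symbol written in the SMILES (organic subset) is one heavy atom; implicit H are not written.
Heavy atoms by element → Br:1, C:7, Cl:1, O:1, S:1.
Total: 11.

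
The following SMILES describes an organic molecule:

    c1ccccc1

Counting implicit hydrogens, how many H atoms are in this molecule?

Walk through each heavy atom and fill implicit hydrogens from standard valence (C 4, N 3, O 2, S 2, halogen 1); for lowercase aromatic atoms, an aromatic c carries 1 H when it has two neighbours and 0 H with three, and aromatic n carries 0 H:
  atom 1: aromatic c, 2 neighbours → 1 H
  atom 2: aromatic c, 2 neighbours → 1 H
  atom 3: aromatic c, 2 neighbours → 1 H
  atom 4: aromatic c, 2 neighbours → 1 H
  atom 5: aromatic c, 2 neighbours → 1 H
  atom 6: aromatic c, 2 neighbours → 1 H
Total hydrogens: 6.

6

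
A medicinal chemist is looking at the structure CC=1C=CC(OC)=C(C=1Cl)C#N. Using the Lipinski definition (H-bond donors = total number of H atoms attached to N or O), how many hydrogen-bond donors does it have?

0

Donors: find every N or O and count the H atoms it carries.
  atom 6 (O): bond orders sum to 2 → 0 H
  atom 12 (N): bond orders sum to 3 → 0 H
Lipinski HBD = 0.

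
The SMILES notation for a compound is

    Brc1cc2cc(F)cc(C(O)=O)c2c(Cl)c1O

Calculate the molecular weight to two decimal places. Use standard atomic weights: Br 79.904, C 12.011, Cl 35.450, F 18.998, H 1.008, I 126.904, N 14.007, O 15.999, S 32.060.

319.51 g/mol

First, the molecular formula is C11H5BrClFO3 (counting implicit H from valence).
  Br: 1 × 79.904 = 79.904
  C: 11 × 12.011 = 132.121
  Cl: 1 × 35.450 = 35.450
  F: 1 × 18.998 = 18.998
  H: 5 × 1.008 = 5.040
  O: 3 × 15.999 = 47.997
Sum: 1×79.904 + 11×12.011 + 1×35.450 + 1×18.998 + 5×1.008 + 3×15.999 = 319.510 → 319.51 g/mol.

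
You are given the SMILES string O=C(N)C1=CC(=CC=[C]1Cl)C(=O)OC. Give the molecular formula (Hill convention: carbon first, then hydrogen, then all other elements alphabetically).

C9H8ClNO3

Walk through each heavy atom and fill implicit hydrogens from standard valence (C 4, N 3, O 2, S 2, halogen 1):
  atom 1: O, bond orders sum to 2 (valence 2) → 0 H
  atom 2: C, bond orders sum to 4 (valence 4) → 0 H
  atom 3: N, bond orders sum to 1 (valence 3) → 2 H
  atom 4: C, bond orders sum to 4 (valence 4) → 0 H
  atom 5: C, bond orders sum to 3 (valence 4) → 1 H
  atom 6: C, bond orders sum to 4 (valence 4) → 0 H
  atom 7: C, bond orders sum to 3 (valence 4) → 1 H
  atom 8: C, bond orders sum to 3 (valence 4) → 1 H
  atom 9: C with explicit H count 0
  atom 10: Cl (halogen, monovalent) → 0 H
  atom 11: C, bond orders sum to 4 (valence 4) → 0 H
  atom 12: O, bond orders sum to 2 (valence 2) → 0 H
  atom 13: O, bond orders sum to 2 (valence 2) → 0 H
  atom 14: C, bond orders sum to 1 (valence 4) → 3 H
Totals → C:9, H:8, Cl:1, N:1, O:3.
In Hill order: C9H8ClNO3.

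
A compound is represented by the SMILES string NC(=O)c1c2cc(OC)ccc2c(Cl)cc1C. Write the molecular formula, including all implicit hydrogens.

C13H12ClNO2

Walk through each heavy atom and fill implicit hydrogens from standard valence (C 4, N 3, O 2, S 2, halogen 1); for lowercase aromatic atoms, an aromatic c carries 1 H when it has two neighbours and 0 H with three, and aromatic n carries 0 H:
  atom 1: N, bond orders sum to 1 (valence 3) → 2 H
  atom 2: C, bond orders sum to 4 (valence 4) → 0 H
  atom 3: O, bond orders sum to 2 (valence 2) → 0 H
  atom 4: aromatic c, 3 neighbours → 0 H
  atom 5: aromatic c, 3 neighbours → 0 H
  atom 6: aromatic c, 2 neighbours → 1 H
  atom 7: aromatic c, 3 neighbours → 0 H
  atom 8: O, bond orders sum to 2 (valence 2) → 0 H
  atom 9: C, bond orders sum to 1 (valence 4) → 3 H
  atom 10: aromatic c, 2 neighbours → 1 H
  atom 11: aromatic c, 2 neighbours → 1 H
  atom 12: aromatic c, 3 neighbours → 0 H
  atom 13: aromatic c, 3 neighbours → 0 H
  atom 14: Cl (halogen, monovalent) → 0 H
  atom 15: aromatic c, 2 neighbours → 1 H
  atom 16: aromatic c, 3 neighbours → 0 H
  atom 17: C, bond orders sum to 1 (valence 4) → 3 H
Totals → C:13, H:12, Cl:1, N:1, O:2.
In Hill order: C13H12ClNO2.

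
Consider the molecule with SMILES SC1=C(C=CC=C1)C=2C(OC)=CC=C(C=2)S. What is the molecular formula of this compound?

C13H12OS2

Walk through each heavy atom and fill implicit hydrogens from standard valence (C 4, N 3, O 2, S 2, halogen 1):
  atom 1: S, bond orders sum to 1 (valence 2) → 1 H
  atom 2: C, bond orders sum to 4 (valence 4) → 0 H
  atom 3: C, bond orders sum to 4 (valence 4) → 0 H
  atom 4: C, bond orders sum to 3 (valence 4) → 1 H
  atom 5: C, bond orders sum to 3 (valence 4) → 1 H
  atom 6: C, bond orders sum to 3 (valence 4) → 1 H
  atom 7: C, bond orders sum to 3 (valence 4) → 1 H
  atom 8: C, bond orders sum to 4 (valence 4) → 0 H
  atom 9: C, bond orders sum to 4 (valence 4) → 0 H
  atom 10: O, bond orders sum to 2 (valence 2) → 0 H
  atom 11: C, bond orders sum to 1 (valence 4) → 3 H
  atom 12: C, bond orders sum to 3 (valence 4) → 1 H
  atom 13: C, bond orders sum to 3 (valence 4) → 1 H
  atom 14: C, bond orders sum to 4 (valence 4) → 0 H
  atom 15: C, bond orders sum to 3 (valence 4) → 1 H
  atom 16: S, bond orders sum to 1 (valence 2) → 1 H
Totals → C:13, H:12, O:1, S:2.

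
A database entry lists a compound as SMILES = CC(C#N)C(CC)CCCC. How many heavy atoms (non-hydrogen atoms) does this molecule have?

11

Every atom symbol written in the SMILES (organic subset) is one heavy atom; implicit H are not written.
Heavy atoms by element → C:10, N:1.
Total: 11.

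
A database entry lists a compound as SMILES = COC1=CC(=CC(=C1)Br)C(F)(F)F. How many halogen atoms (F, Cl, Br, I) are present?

Halogen atoms appear at heavy-atom positions 9, 11, 12, 13 (1×Br, 3×F).
Other groups present: 1 ether.
Halogen count: 4.

4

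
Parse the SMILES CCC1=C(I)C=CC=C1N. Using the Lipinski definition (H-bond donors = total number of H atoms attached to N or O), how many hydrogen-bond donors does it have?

2

Donors: find every N or O and count the H atoms it carries.
  atom 10 (N): bond orders sum to 1 → 2 H
Lipinski HBD = 2.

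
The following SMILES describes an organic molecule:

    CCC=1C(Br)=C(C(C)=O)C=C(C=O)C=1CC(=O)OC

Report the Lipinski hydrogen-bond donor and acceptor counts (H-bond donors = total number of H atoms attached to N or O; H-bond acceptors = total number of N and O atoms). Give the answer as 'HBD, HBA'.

0, 4

Donors: find every N or O and count the H atoms it carries.
  atom 9 (O): bond orders sum to 2 → 0 H
  atom 13 (O): bond orders sum to 2 → 0 H
  atom 17 (O): bond orders sum to 2 → 0 H
  atom 18 (O): bond orders sum to 2 → 0 H
Lipinski HBD = 0.
Acceptors: N atoms = 0, O atoms = 4 → HBA = 4.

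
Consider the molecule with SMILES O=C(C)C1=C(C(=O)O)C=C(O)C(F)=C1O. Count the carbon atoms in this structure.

9

Count every carbon token in the SMILES (each C, including those in ring-closure positions and inside branches).
Carbon count: 9.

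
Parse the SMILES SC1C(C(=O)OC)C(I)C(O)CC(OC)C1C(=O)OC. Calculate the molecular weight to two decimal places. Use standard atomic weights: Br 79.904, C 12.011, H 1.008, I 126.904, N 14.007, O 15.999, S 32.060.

418.24 g/mol

First, the molecular formula is C12H19IO6S (counting implicit H from valence).
  C: 12 × 12.011 = 144.132
  H: 19 × 1.008 = 19.152
  I: 1 × 126.904 = 126.904
  O: 6 × 15.999 = 95.994
  S: 1 × 32.060 = 32.060
Sum: 12×12.011 + 19×1.008 + 1×126.904 + 6×15.999 + 1×32.060 = 418.242 → 418.24 g/mol.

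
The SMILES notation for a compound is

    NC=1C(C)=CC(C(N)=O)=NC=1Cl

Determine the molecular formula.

C7H8ClN3O

Walk through each heavy atom and fill implicit hydrogens from standard valence (C 4, N 3, O 2, S 2, halogen 1):
  atom 1: N, bond orders sum to 1 (valence 3) → 2 H
  atom 2: C, bond orders sum to 4 (valence 4) → 0 H
  atom 3: C, bond orders sum to 4 (valence 4) → 0 H
  atom 4: C, bond orders sum to 1 (valence 4) → 3 H
  atom 5: C, bond orders sum to 3 (valence 4) → 1 H
  atom 6: C, bond orders sum to 4 (valence 4) → 0 H
  atom 7: C, bond orders sum to 4 (valence 4) → 0 H
  atom 8: N, bond orders sum to 1 (valence 3) → 2 H
  atom 9: O, bond orders sum to 2 (valence 2) → 0 H
  atom 10: N, bond orders sum to 3 (valence 3) → 0 H
  atom 11: C, bond orders sum to 4 (valence 4) → 0 H
  atom 12: Cl (halogen, monovalent) → 0 H
Totals → C:7, H:8, Cl:1, N:3, O:1.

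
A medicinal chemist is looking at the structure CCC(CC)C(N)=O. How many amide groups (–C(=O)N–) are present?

1

The amide motif appears at heavy-atom position 6 in the SMILES.
Amide count: 1.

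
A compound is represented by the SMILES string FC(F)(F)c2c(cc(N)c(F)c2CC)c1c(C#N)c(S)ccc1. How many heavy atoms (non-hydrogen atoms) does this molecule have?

Every atom symbol written in the SMILES (organic subset) is one heavy atom; implicit H are not written.
Heavy atoms by element → C:16, F:4, N:2, S:1.
Total: 23.

23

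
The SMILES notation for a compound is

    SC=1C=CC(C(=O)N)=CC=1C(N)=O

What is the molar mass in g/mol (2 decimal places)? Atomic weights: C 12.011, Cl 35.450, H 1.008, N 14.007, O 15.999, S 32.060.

196.22 g/mol

First, the molecular formula is C8H8N2O2S (counting implicit H from valence).
  C: 8 × 12.011 = 96.088
  H: 8 × 1.008 = 8.064
  N: 2 × 14.007 = 28.014
  O: 2 × 15.999 = 31.998
  S: 1 × 32.060 = 32.060
Sum: 8×12.011 + 8×1.008 + 2×14.007 + 2×15.999 + 1×32.060 = 196.224 → 196.22 g/mol.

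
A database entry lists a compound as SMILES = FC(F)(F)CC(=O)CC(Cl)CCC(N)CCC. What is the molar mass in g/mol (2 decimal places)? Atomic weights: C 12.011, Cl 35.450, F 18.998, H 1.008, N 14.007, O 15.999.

First, the molecular formula is C11H19ClF3NO (counting implicit H from valence).
  C: 11 × 12.011 = 132.121
  Cl: 1 × 35.450 = 35.450
  F: 3 × 18.998 = 56.994
  H: 19 × 1.008 = 19.152
  N: 1 × 14.007 = 14.007
  O: 1 × 15.999 = 15.999
Sum: 11×12.011 + 1×35.450 + 3×18.998 + 19×1.008 + 1×14.007 + 1×15.999 = 273.723 → 273.72 g/mol.

273.72 g/mol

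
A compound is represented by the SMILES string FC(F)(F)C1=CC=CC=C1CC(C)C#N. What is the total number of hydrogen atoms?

Walk through each heavy atom and fill implicit hydrogens from standard valence (C 4, N 3, O 2, S 2, halogen 1):
  atom 1: F (halogen, monovalent) → 0 H
  atom 2: C, bond orders sum to 4 (valence 4) → 0 H
  atom 3: F (halogen, monovalent) → 0 H
  atom 4: F (halogen, monovalent) → 0 H
  atom 5: C, bond orders sum to 4 (valence 4) → 0 H
  atom 6: C, bond orders sum to 3 (valence 4) → 1 H
  atom 7: C, bond orders sum to 3 (valence 4) → 1 H
  atom 8: C, bond orders sum to 3 (valence 4) → 1 H
  atom 9: C, bond orders sum to 3 (valence 4) → 1 H
  atom 10: C, bond orders sum to 4 (valence 4) → 0 H
  atom 11: C, bond orders sum to 2 (valence 4) → 2 H
  atom 12: C, bond orders sum to 3 (valence 4) → 1 H
  atom 13: C, bond orders sum to 1 (valence 4) → 3 H
  atom 14: C, bond orders sum to 4 (valence 4) → 0 H
  atom 15: N, bond orders sum to 3 (valence 3) → 0 H
Total hydrogens: 10.

10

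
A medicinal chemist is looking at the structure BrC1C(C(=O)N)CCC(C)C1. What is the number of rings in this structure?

1

In SMILES, each pair of matching ring-closure digits denotes one ring-closing bond; the number of such bonds equals the number of independent rings.
Ring-closure bonds here: 1.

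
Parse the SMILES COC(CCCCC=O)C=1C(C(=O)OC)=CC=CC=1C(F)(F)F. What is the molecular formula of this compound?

C16H19F3O4

Walk through each heavy atom and fill implicit hydrogens from standard valence (C 4, N 3, O 2, S 2, halogen 1):
  atom 1: C, bond orders sum to 1 (valence 4) → 3 H
  atom 2: O, bond orders sum to 2 (valence 2) → 0 H
  atom 3: C, bond orders sum to 3 (valence 4) → 1 H
  atom 4: C, bond orders sum to 2 (valence 4) → 2 H
  atom 5: C, bond orders sum to 2 (valence 4) → 2 H
  atom 6: C, bond orders sum to 2 (valence 4) → 2 H
  atom 7: C, bond orders sum to 2 (valence 4) → 2 H
  atom 8: C, bond orders sum to 3 (valence 4) → 1 H
  atom 9: O, bond orders sum to 2 (valence 2) → 0 H
  atom 10: C, bond orders sum to 4 (valence 4) → 0 H
  atom 11: C, bond orders sum to 4 (valence 4) → 0 H
  atom 12: C, bond orders sum to 4 (valence 4) → 0 H
  atom 13: O, bond orders sum to 2 (valence 2) → 0 H
  atom 14: O, bond orders sum to 2 (valence 2) → 0 H
  atom 15: C, bond orders sum to 1 (valence 4) → 3 H
  atom 16: C, bond orders sum to 3 (valence 4) → 1 H
  atom 17: C, bond orders sum to 3 (valence 4) → 1 H
  atom 18: C, bond orders sum to 3 (valence 4) → 1 H
  atom 19: C, bond orders sum to 4 (valence 4) → 0 H
  atom 20: C, bond orders sum to 4 (valence 4) → 0 H
  atom 21: F (halogen, monovalent) → 0 H
  atom 22: F (halogen, monovalent) → 0 H
  atom 23: F (halogen, monovalent) → 0 H
Totals → C:16, H:19, F:3, O:4.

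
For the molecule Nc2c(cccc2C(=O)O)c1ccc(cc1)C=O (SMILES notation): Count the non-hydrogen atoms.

Every atom symbol written in the SMILES (organic subset) is one heavy atom; implicit H are not written.
Heavy atoms by element → C:14, N:1, O:3.
Total: 18.

18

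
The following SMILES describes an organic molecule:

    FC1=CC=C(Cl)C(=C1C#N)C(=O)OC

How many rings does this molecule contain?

In SMILES, each pair of matching ring-closure digits denotes one ring-closing bond; the number of such bonds equals the number of independent rings.
Ring-closure bonds here: 1.

1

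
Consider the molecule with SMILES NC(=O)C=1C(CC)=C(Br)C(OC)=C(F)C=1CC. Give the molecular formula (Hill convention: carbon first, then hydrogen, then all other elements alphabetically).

C12H15BrFNO2

Walk through each heavy atom and fill implicit hydrogens from standard valence (C 4, N 3, O 2, S 2, halogen 1):
  atom 1: N, bond orders sum to 1 (valence 3) → 2 H
  atom 2: C, bond orders sum to 4 (valence 4) → 0 H
  atom 3: O, bond orders sum to 2 (valence 2) → 0 H
  atom 4: C, bond orders sum to 4 (valence 4) → 0 H
  atom 5: C, bond orders sum to 4 (valence 4) → 0 H
  atom 6: C, bond orders sum to 2 (valence 4) → 2 H
  atom 7: C, bond orders sum to 1 (valence 4) → 3 H
  atom 8: C, bond orders sum to 4 (valence 4) → 0 H
  atom 9: Br (halogen, monovalent) → 0 H
  atom 10: C, bond orders sum to 4 (valence 4) → 0 H
  atom 11: O, bond orders sum to 2 (valence 2) → 0 H
  atom 12: C, bond orders sum to 1 (valence 4) → 3 H
  atom 13: C, bond orders sum to 4 (valence 4) → 0 H
  atom 14: F (halogen, monovalent) → 0 H
  atom 15: C, bond orders sum to 4 (valence 4) → 0 H
  atom 16: C, bond orders sum to 2 (valence 4) → 2 H
  atom 17: C, bond orders sum to 1 (valence 4) → 3 H
Totals → C:12, H:15, Br:1, F:1, N:1, O:2.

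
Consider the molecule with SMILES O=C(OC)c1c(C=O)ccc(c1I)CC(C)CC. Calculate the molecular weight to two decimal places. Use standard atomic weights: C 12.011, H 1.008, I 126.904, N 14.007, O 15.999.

360.19 g/mol

First, the molecular formula is C14H17IO3 (counting implicit H from valence).
  C: 14 × 12.011 = 168.154
  H: 17 × 1.008 = 17.136
  I: 1 × 126.904 = 126.904
  O: 3 × 15.999 = 47.997
Sum: 14×12.011 + 17×1.008 + 1×126.904 + 3×15.999 = 360.191 → 360.19 g/mol.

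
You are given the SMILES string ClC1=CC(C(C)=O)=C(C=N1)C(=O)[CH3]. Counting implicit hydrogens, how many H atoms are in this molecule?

Walk through each heavy atom and fill implicit hydrogens from standard valence (C 4, N 3, O 2, S 2, halogen 1):
  atom 1: Cl (halogen, monovalent) → 0 H
  atom 2: C, bond orders sum to 4 (valence 4) → 0 H
  atom 3: C, bond orders sum to 3 (valence 4) → 1 H
  atom 4: C, bond orders sum to 4 (valence 4) → 0 H
  atom 5: C, bond orders sum to 4 (valence 4) → 0 H
  atom 6: C, bond orders sum to 1 (valence 4) → 3 H
  atom 7: O, bond orders sum to 2 (valence 2) → 0 H
  atom 8: C, bond orders sum to 4 (valence 4) → 0 H
  atom 9: C, bond orders sum to 3 (valence 4) → 1 H
  atom 10: N, bond orders sum to 3 (valence 3) → 0 H
  atom 11: C, bond orders sum to 4 (valence 4) → 0 H
  atom 12: O, bond orders sum to 2 (valence 2) → 0 H
  atom 13: C with explicit H count 3
Total hydrogens: 8.

8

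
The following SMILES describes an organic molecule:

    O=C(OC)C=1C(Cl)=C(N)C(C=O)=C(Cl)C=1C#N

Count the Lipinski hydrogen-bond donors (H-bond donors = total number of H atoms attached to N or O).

Donors: find every N or O and count the H atoms it carries.
  atom 1 (O): bond orders sum to 2 → 0 H
  atom 3 (O): bond orders sum to 2 → 0 H
  atom 9 (N): bond orders sum to 1 → 2 H
  atom 12 (O): bond orders sum to 2 → 0 H
  atom 17 (N): bond orders sum to 3 → 0 H
Lipinski HBD = 2.

2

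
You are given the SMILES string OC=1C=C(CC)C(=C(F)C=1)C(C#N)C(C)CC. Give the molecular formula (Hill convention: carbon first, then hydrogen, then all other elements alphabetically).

C14H18FNO

Walk through each heavy atom and fill implicit hydrogens from standard valence (C 4, N 3, O 2, S 2, halogen 1):
  atom 1: O, bond orders sum to 1 (valence 2) → 1 H
  atom 2: C, bond orders sum to 4 (valence 4) → 0 H
  atom 3: C, bond orders sum to 3 (valence 4) → 1 H
  atom 4: C, bond orders sum to 4 (valence 4) → 0 H
  atom 5: C, bond orders sum to 2 (valence 4) → 2 H
  atom 6: C, bond orders sum to 1 (valence 4) → 3 H
  atom 7: C, bond orders sum to 4 (valence 4) → 0 H
  atom 8: C, bond orders sum to 4 (valence 4) → 0 H
  atom 9: F (halogen, monovalent) → 0 H
  atom 10: C, bond orders sum to 3 (valence 4) → 1 H
  atom 11: C, bond orders sum to 3 (valence 4) → 1 H
  atom 12: C, bond orders sum to 4 (valence 4) → 0 H
  atom 13: N, bond orders sum to 3 (valence 3) → 0 H
  atom 14: C, bond orders sum to 3 (valence 4) → 1 H
  atom 15: C, bond orders sum to 1 (valence 4) → 3 H
  atom 16: C, bond orders sum to 2 (valence 4) → 2 H
  atom 17: C, bond orders sum to 1 (valence 4) → 3 H
Totals → C:14, H:18, F:1, N:1, O:1.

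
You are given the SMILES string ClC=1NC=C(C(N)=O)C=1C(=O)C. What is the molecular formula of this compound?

Walk through each heavy atom and fill implicit hydrogens from standard valence (C 4, N 3, O 2, S 2, halogen 1):
  atom 1: Cl (halogen, monovalent) → 0 H
  atom 2: C, bond orders sum to 4 (valence 4) → 0 H
  atom 3: N, bond orders sum to 2 (valence 3) → 1 H
  atom 4: C, bond orders sum to 3 (valence 4) → 1 H
  atom 5: C, bond orders sum to 4 (valence 4) → 0 H
  atom 6: C, bond orders sum to 4 (valence 4) → 0 H
  atom 7: N, bond orders sum to 1 (valence 3) → 2 H
  atom 8: O, bond orders sum to 2 (valence 2) → 0 H
  atom 9: C, bond orders sum to 4 (valence 4) → 0 H
  atom 10: C, bond orders sum to 4 (valence 4) → 0 H
  atom 11: O, bond orders sum to 2 (valence 2) → 0 H
  atom 12: C, bond orders sum to 1 (valence 4) → 3 H
Totals → C:7, H:7, Cl:1, N:2, O:2.
In Hill order: C7H7ClN2O2.

C7H7ClN2O2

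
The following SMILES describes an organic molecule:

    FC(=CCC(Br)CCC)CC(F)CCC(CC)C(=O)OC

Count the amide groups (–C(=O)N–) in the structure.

Scan the SMILES for the amide motif — none present.
Groups that are present: 1 alkene, 1 ester.

0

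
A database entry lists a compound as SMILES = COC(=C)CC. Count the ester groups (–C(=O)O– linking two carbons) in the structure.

0

Scan the SMILES for the ester motif — none present.
Groups that are present: 1 alkene, 1 ether.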